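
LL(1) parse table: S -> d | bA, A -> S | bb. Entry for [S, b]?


For [S, b]: 'b' ∈ FIRST(bA)
Entry: S -> bA


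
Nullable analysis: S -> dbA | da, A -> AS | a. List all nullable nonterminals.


A nonterminal is nullable iff some alternative derives ε (directly, or every symbol in it is nullable)
Nullable: {}


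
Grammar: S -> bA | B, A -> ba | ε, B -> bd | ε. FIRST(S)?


Per alternative of S: FIRST(bA) = {b}; FIRST(B) = {b, ε}
FIRST(S) = {b, ε}


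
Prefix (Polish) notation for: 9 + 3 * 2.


'*' binds tighter: tree is (+ 9 (* 3 2))
Prefix: + 9 * 3 2


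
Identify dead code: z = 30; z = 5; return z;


first assignment to z is overwritten before any read
Dead: 'z = 30'


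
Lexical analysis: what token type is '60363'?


Pattern: digits only
Type: INTEGER_LITERAL


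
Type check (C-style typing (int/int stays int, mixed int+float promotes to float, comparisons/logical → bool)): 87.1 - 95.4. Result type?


Operand types: float - float
Rule: mixed int/float promotes to float; int/int stays int
Result type: float


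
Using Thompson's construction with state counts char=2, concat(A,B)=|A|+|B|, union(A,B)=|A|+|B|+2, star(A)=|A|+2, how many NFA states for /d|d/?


Syntax tree has 2 char leaf(s), 1 union(s), 0 star(s)
chars contribute 2×2 = 4; each union adds +2; each star adds +2
Total: 4 + 2 + 0 = 6 states


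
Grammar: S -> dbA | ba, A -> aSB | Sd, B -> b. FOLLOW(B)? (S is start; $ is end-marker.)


$ ∈ FOLLOW(S). For each A -> αBβ: add FIRST(β)\{ε} to FOLLOW(B); if β nullable, add FOLLOW(A).
FOLLOW(B) = {$, b, d}


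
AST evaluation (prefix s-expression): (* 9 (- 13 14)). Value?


Evaluate inner: (- 13 14) = -1
Evaluate root: (* 9 -1) = -9
Result: -9


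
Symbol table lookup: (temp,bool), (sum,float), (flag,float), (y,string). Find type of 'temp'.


Lookup 'temp' → type bool


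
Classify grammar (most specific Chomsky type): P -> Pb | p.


Left-linear: every RHS is a terminal or one nonterminal followed by a terminal
Classification: Type 3 (Regular)


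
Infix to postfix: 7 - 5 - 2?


Left to right (same or higher precedence on left)
Postfix: 7 5 - 2 -


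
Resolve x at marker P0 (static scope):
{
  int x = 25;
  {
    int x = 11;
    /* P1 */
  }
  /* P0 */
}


x declared in the same block as P0
x = 25


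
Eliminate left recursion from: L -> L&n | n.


Left-recursive alternatives: L&n; non-recursive: n
Introduce L': L -> nL', L' -> &nL' | ε


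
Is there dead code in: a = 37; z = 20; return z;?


a is assigned but never read
Dead: 'a = 37'


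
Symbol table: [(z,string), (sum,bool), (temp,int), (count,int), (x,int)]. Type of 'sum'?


Lookup 'sum' → type bool


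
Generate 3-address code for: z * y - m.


Break into single-operator statements:
t1 = z * y
t2 = t1 - m


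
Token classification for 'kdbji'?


Pattern: letter/underscore followed by alphanumerics, not a keyword
Type: IDENTIFIER


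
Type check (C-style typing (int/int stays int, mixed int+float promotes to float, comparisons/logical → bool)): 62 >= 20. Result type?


Operand types: int >= int
Rule: comparison yields bool
Result type: bool


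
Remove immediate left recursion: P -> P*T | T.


Left-recursive alternatives: P*T; non-recursive: T
Introduce P': P -> TP', P' -> *TP' | ε


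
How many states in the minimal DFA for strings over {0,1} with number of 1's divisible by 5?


Track (count of 1) mod 5: states 0..4, accept at 0
Minimal DFA: 5 states


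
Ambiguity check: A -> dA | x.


right-linear, alternatives start with distinct terminals 'd' vs 'x': unique leftmost derivation
Unambiguous


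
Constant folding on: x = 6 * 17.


6 * 17 = 102 at compile time
Optimized: x = 102


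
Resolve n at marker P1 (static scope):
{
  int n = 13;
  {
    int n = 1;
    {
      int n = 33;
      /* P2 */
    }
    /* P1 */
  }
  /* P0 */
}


n declared in the same block as P1
n = 1


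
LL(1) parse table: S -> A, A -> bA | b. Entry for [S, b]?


For [S, b]: 'b' ∈ FIRST(A)
Entry: S -> A


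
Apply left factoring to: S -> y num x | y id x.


Common prefix: 'y'
Factored: S -> y S', S' -> num x | id x


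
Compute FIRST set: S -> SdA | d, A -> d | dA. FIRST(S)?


Per alternative of S: FIRST(SdA) = {d}; FIRST(d) = {d}
FIRST(S) = {d}


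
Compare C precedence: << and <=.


'<<' is shift (level 8); '<=' is relational (level 7)
Higher level binds tighter
'<<' has higher precedence than '<='


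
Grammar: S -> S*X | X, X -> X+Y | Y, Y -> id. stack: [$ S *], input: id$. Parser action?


no handle ('S*' is not any RHS); shift 'id'
Action: shift


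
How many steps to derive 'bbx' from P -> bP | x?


Derivation: P => bP => bbP => bbx
Steps: 3


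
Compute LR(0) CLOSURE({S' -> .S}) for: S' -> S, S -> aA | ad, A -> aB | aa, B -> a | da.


Start: S' -> .S
For each item with dot before a nonterminal B, add B -> .γ for every B-production
Closure: [S' -> .S, S -> .aA, S -> .ad]


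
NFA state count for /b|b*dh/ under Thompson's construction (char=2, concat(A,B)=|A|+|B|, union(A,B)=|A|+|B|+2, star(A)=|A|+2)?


Syntax tree has 4 char leaf(s), 1 union(s), 1 star(s)
chars contribute 4×2 = 8; each union adds +2; each star adds +2
Total: 8 + 2 + 2 = 12 states


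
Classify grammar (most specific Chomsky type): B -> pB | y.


Right-linear: every RHS is a terminal or a terminal followed by one nonterminal
Classification: Type 3 (Regular)


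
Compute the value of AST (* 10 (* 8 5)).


Evaluate inner: (* 8 5) = 40
Evaluate root: (* 10 40) = 400
Result: 400


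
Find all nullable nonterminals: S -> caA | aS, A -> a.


A nonterminal is nullable iff some alternative derives ε (directly, or every symbol in it is nullable)
Nullable: {}


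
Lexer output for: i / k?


Scan left to right, longest-match per lexeme
Tokens: ID(i), OP(/), ID(k)


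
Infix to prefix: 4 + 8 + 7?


left-to-right (same/higher precedence on left): tree is (+ (+ 4 8) 7)
Prefix: + + 4 8 7


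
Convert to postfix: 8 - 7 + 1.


Left to right (same or higher precedence on left)
Postfix: 8 7 - 1 +


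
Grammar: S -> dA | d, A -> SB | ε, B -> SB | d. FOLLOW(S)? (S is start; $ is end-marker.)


$ ∈ FOLLOW(S). For each A -> αBβ: add FIRST(β)\{ε} to FOLLOW(B); if β nullable, add FOLLOW(A).
FOLLOW(S) = {$, d}


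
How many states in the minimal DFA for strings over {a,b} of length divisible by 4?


Track length mod 4: states 0..3, accept at 0
Minimal DFA: 4 states


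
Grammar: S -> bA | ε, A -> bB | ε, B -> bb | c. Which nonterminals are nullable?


A nonterminal is nullable iff some alternative derives ε (directly, or every symbol in it is nullable)
Nullable: {A, S}


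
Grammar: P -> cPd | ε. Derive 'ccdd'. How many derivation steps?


Derivation: P => cPd => ccPdd => ccdd
Steps: 3


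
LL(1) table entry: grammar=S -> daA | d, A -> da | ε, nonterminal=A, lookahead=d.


For [A, d]: 'd' ∈ FIRST(da)
Entry: A -> da


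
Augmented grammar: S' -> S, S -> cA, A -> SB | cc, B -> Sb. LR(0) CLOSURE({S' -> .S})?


Start: S' -> .S
For each item with dot before a nonterminal B, add B -> .γ for every B-production
Closure: [S' -> .S, S -> .cA]


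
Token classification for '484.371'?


Pattern: digits with a decimal point
Type: FLOAT_LITERAL


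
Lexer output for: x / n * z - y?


Scan left to right, longest-match per lexeme
Tokens: ID(x), OP(/), ID(n), OP(*), ID(z), OP(-), ID(y)


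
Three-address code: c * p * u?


Break into single-operator statements:
t1 = c * p
t2 = t1 * u


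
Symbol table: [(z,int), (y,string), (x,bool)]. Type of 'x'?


Lookup 'x' → type bool


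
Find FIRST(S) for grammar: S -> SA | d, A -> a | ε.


Per alternative of S: FIRST(SA) = {d}; FIRST(d) = {d}
FIRST(S) = {d}


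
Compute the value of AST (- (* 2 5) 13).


Evaluate inner: (* 2 5) = 10
Evaluate root: (- 10 13) = -3
Result: -3


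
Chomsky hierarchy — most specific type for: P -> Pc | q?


Left-linear: every RHS is a terminal or one nonterminal followed by a terminal
Classification: Type 3 (Regular)


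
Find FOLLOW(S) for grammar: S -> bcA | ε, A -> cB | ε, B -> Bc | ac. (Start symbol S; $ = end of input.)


$ ∈ FOLLOW(S). For each A -> αBβ: add FIRST(β)\{ε} to FOLLOW(B); if β nullable, add FOLLOW(A).
FOLLOW(S) = {$}


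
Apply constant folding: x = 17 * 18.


17 * 18 = 306 at compile time
Optimized: x = 306


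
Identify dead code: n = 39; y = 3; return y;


n is assigned but never read
Dead: 'n = 39'


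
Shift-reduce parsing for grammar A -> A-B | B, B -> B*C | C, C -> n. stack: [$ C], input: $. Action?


'C' (not preceded by B*) is the handle for B -> C
Action: reduce (B -> C)


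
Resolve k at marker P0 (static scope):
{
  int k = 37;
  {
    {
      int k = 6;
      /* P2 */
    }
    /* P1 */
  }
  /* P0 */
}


k declared in the same block as P0
k = 37


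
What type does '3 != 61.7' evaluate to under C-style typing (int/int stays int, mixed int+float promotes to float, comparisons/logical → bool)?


Operand types: int != float
Rule: comparison yields bool
Result type: bool


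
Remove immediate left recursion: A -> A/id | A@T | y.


Left-recursive alternatives: A/id, A@T; non-recursive: y
Introduce A': A -> yA', A' -> /idA' | @TA' | ε


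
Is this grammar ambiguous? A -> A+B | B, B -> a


precedence layered via separate nonterminal B: deterministic
Unambiguous


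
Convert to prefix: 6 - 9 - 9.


left-to-right (same/higher precedence on left): tree is (- (- 6 9) 9)
Prefix: - - 6 9 9


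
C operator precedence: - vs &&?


'-' is additive (level 9); '&&' is logical AND (level 2)
Higher level binds tighter
'-' has higher precedence than '&&'


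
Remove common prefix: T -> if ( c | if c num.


Common prefix: 'if'
Factored: T -> if T', T' -> ( c | c num


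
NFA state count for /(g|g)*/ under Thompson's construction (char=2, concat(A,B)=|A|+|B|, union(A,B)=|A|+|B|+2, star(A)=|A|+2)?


Syntax tree has 2 char leaf(s), 1 union(s), 1 star(s)
chars contribute 2×2 = 4; each union adds +2; each star adds +2
Total: 4 + 2 + 2 = 8 states


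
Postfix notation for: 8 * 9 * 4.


Left to right (same or higher precedence on left)
Postfix: 8 9 * 4 *


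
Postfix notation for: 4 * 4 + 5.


Left to right (same or higher precedence on left)
Postfix: 4 4 * 5 +


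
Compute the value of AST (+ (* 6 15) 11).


Evaluate inner: (* 6 15) = 90
Evaluate root: (+ 90 11) = 101
Result: 101


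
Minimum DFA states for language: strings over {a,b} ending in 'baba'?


Track the longest suffix of input matching a prefix of 'baba': 5 classes (prefixes of length 0..4)
Minimal DFA: 5 states


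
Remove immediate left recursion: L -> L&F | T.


Left-recursive alternatives: L&F; non-recursive: T
Introduce L': L -> TL', L' -> &FL' | ε


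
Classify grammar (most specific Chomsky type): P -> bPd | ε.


Single nonterminal LHS, but b^n d^n is not regular
Classification: Type 2 (Context-Free)


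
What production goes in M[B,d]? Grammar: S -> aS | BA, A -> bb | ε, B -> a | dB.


For [B, d]: 'd' ∈ FIRST(dB)
Entry: B -> dB


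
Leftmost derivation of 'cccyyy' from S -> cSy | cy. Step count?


Derivation: S => cSy => ccSyy => cccyyy
Steps: 3


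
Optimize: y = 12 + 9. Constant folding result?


12 + 9 = 21 at compile time
Optimized: y = 21


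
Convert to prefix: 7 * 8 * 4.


left-to-right (same/higher precedence on left): tree is (* (* 7 8) 4)
Prefix: * * 7 8 4


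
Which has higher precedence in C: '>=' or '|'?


'>=' is relational (level 7); '|' is bitwise OR (level 3)
Higher level binds tighter
'>=' has higher precedence than '|'


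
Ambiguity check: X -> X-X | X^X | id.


'id-id^id' has two parse trees (no precedence encoded between - and ^)
Ambiguous


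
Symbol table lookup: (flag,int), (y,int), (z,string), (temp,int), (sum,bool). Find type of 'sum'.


Lookup 'sum' → type bool


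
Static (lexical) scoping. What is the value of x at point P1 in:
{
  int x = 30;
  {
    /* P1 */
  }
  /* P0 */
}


P1's block does not declare x; resolves to the enclosing declaration at depth 0
x = 30


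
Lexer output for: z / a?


Scan left to right, longest-match per lexeme
Tokens: ID(z), OP(/), ID(a)


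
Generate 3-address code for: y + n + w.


Break into single-operator statements:
t1 = y + n
t2 = t1 + w


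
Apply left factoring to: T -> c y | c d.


Common prefix: 'c'
Factored: T -> c T', T' -> y | d


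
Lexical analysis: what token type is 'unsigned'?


Pattern: reserved word
Type: KEYWORD


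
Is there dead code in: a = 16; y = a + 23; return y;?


a is read by y's definition; y is returned
No dead code


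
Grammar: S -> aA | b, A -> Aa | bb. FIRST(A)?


Per alternative of A: FIRST(Aa) = {b}; FIRST(bb) = {b}
FIRST(A) = {b}


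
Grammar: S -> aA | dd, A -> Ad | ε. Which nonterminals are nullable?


A nonterminal is nullable iff some alternative derives ε (directly, or every symbol in it is nullable)
Nullable: {A}


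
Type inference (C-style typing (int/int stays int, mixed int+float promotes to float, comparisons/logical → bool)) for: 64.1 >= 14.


Operand types: float >= int
Rule: comparison yields bool
Result type: bool


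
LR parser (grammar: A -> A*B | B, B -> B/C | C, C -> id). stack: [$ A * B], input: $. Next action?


handle 'A*B' on top; lookahead ∈ FOLLOW(A) = {*, $}
Action: reduce (A -> A*B)


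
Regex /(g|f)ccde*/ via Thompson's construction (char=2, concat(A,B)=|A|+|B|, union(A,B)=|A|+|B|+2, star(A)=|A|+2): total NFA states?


Syntax tree has 6 char leaf(s), 1 union(s), 1 star(s)
chars contribute 6×2 = 12; each union adds +2; each star adds +2
Total: 12 + 2 + 2 = 16 states


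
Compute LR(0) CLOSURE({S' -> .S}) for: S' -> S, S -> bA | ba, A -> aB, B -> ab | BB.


Start: S' -> .S
For each item with dot before a nonterminal B, add B -> .γ for every B-production
Closure: [S' -> .S, S -> .bA, S -> .ba]


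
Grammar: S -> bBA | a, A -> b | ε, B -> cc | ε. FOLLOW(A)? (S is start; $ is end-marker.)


$ ∈ FOLLOW(S). For each A -> αBβ: add FIRST(β)\{ε} to FOLLOW(B); if β nullable, add FOLLOW(A).
FOLLOW(A) = {$}


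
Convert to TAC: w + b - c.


Break into single-operator statements:
t1 = w + b
t2 = t1 - c


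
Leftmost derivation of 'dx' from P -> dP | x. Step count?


Derivation: P => dP => dx
Steps: 2


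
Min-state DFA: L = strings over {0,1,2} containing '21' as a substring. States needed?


KMP-style automaton: 2 progress states + 1 absorbing accept = 3
Minimal DFA: 3 states


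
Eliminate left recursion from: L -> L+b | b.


Left-recursive alternatives: L+b; non-recursive: b
Introduce L': L -> bL', L' -> +bL' | ε


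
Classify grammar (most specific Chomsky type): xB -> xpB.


LHS has context (more than one symbol) and |LHS| ≤ |RHS|
Classification: Type 1 (Context-Sensitive)


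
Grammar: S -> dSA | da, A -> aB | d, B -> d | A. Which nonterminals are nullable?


A nonterminal is nullable iff some alternative derives ε (directly, or every symbol in it is nullable)
Nullable: {}


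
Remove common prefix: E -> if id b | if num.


Common prefix: 'if'
Factored: E -> if E', E' -> id b | num


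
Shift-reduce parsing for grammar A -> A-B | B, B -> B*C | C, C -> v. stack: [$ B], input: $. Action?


lookahead ∉ {*} so B won't extend; reduce A -> B
Action: reduce (A -> B)


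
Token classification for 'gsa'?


Pattern: letter/underscore followed by alphanumerics, not a keyword
Type: IDENTIFIER


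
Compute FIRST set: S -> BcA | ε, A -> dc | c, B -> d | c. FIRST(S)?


Per alternative of S: FIRST(BcA) = {c, d}; FIRST(ε) = {ε}
FIRST(S) = {c, d, ε}


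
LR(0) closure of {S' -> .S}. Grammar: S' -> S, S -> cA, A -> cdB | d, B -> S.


Start: S' -> .S
For each item with dot before a nonterminal B, add B -> .γ for every B-production
Closure: [S' -> .S, S -> .cA]


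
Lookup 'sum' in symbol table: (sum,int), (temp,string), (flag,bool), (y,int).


Lookup 'sum' → type int


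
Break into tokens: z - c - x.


Scan left to right, longest-match per lexeme
Tokens: ID(z), OP(-), ID(c), OP(-), ID(x)


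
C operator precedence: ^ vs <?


'<' is relational (level 7); '^' is bitwise XOR (level 4)
Higher level binds tighter
'<' has higher precedence than '^'


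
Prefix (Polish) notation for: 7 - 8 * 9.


'*' binds tighter: tree is (- 7 (* 8 9))
Prefix: - 7 * 8 9


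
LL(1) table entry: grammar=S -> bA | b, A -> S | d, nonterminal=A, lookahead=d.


For [A, d]: 'd' ∈ FIRST(d)
Entry: A -> d


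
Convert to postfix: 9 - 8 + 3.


Left to right (same or higher precedence on left)
Postfix: 9 8 - 3 +


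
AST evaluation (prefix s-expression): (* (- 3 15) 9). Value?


Evaluate inner: (- 3 15) = -12
Evaluate root: (* -12 9) = -108
Result: -108


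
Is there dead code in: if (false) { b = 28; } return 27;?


condition is constant false, so the whole block is unreachable
Dead: 'if (false) { b = 28; }'


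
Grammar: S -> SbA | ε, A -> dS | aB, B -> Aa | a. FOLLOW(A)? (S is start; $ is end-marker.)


$ ∈ FOLLOW(S). For each A -> αBβ: add FIRST(β)\{ε} to FOLLOW(B); if β nullable, add FOLLOW(A).
FOLLOW(A) = {$, a, b}


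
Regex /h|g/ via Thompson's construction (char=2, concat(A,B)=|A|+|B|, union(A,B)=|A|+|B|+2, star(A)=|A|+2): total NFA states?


Syntax tree has 2 char leaf(s), 1 union(s), 0 star(s)
chars contribute 2×2 = 4; each union adds +2; each star adds +2
Total: 4 + 2 + 0 = 6 states


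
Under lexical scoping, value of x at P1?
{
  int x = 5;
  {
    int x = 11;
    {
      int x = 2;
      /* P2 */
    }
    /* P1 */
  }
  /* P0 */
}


x declared in the same block as P1
x = 11


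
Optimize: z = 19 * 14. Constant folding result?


19 * 14 = 266 at compile time
Optimized: z = 266


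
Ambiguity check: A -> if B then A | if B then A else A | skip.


dangling else: 'if B then if B then skip else skip' parses two ways
Ambiguous


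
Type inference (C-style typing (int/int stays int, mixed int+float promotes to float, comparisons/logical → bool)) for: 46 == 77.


Operand types: int == int
Rule: comparison yields bool
Result type: bool


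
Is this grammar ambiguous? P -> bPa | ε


balanced b^n…a^n: each string has a unique parse
Unambiguous


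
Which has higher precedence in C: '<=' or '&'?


'<=' is relational (level 7); '&' is bitwise AND (level 5)
Higher level binds tighter
'<=' has higher precedence than '&'


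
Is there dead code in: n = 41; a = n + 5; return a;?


n is read by a's definition; a is returned
No dead code


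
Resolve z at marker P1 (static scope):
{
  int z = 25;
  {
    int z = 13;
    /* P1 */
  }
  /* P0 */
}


z declared in the same block as P1
z = 13


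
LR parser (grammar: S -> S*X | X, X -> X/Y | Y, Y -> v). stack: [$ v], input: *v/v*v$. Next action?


'v' on top is the handle for Y -> v
Action: reduce (Y -> v)


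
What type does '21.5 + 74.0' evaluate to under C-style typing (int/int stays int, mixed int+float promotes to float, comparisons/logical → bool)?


Operand types: float + float
Rule: mixed int/float promotes to float; int/int stays int
Result type: float


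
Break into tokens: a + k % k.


Scan left to right, longest-match per lexeme
Tokens: ID(a), OP(+), ID(k), OP(%), ID(k)


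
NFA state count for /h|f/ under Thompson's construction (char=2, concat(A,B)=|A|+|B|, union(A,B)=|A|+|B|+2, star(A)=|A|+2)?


Syntax tree has 2 char leaf(s), 1 union(s), 0 star(s)
chars contribute 2×2 = 4; each union adds +2; each star adds +2
Total: 4 + 2 + 0 = 6 states


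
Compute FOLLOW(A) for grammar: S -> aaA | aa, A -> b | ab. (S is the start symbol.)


$ ∈ FOLLOW(S). For each A -> αBβ: add FIRST(β)\{ε} to FOLLOW(B); if β nullable, add FOLLOW(A).
FOLLOW(A) = {$}


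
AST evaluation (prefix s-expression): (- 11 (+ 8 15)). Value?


Evaluate inner: (+ 8 15) = 23
Evaluate root: (- 11 23) = -12
Result: -12


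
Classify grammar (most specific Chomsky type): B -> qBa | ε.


Single nonterminal LHS, but q^n a^n is not regular
Classification: Type 2 (Context-Free)


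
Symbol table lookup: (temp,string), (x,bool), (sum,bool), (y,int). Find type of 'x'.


Lookup 'x' → type bool


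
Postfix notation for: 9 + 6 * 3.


* has higher precedence, evaluate 6*3 first
Postfix: 9 6 3 * +


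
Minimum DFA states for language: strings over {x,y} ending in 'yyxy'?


Track the longest suffix of input matching a prefix of 'yyxy': 5 classes (prefixes of length 0..4)
Minimal DFA: 5 states


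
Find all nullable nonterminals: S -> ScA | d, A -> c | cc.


A nonterminal is nullable iff some alternative derives ε (directly, or every symbol in it is nullable)
Nullable: {}


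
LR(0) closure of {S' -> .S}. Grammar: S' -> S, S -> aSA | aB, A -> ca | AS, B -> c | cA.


Start: S' -> .S
For each item with dot before a nonterminal B, add B -> .γ for every B-production
Closure: [S' -> .S, S -> .aSA, S -> .aB]


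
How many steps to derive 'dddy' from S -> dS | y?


Derivation: S => dS => ddS => dddS => dddy
Steps: 4


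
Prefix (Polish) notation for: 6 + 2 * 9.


'*' binds tighter: tree is (+ 6 (* 2 9))
Prefix: + 6 * 2 9


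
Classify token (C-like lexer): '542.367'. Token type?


Pattern: digits with a decimal point
Type: FLOAT_LITERAL


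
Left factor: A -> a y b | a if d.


Common prefix: 'a'
Factored: A -> a A', A' -> y b | if d


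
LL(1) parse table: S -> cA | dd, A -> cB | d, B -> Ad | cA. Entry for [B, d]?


For [B, d]: 'd' ∈ FIRST(Ad)
Entry: B -> Ad


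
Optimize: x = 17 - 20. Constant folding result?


17 - 20 = -3 at compile time
Optimized: x = -3


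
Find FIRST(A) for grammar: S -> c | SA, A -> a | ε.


Per alternative of A: FIRST(a) = {a}; FIRST(ε) = {ε}
FIRST(A) = {a, ε}


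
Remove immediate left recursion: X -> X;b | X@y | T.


Left-recursive alternatives: X;b, X@y; non-recursive: T
Introduce X': X -> TX', X' -> ;bX' | @yX' | ε


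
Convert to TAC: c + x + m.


Break into single-operator statements:
t1 = c + x
t2 = t1 + m


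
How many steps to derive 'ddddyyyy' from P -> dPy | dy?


Derivation: P => dPy => ddPyy => dddPyyy => ddddyyyy
Steps: 4


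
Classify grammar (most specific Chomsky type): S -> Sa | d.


Left-linear: every RHS is a terminal or one nonterminal followed by a terminal
Classification: Type 3 (Regular)


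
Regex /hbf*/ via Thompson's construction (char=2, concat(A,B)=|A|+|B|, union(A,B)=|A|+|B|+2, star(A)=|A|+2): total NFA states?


Syntax tree has 3 char leaf(s), 0 union(s), 1 star(s)
chars contribute 3×2 = 6; each union adds +2; each star adds +2
Total: 6 + 0 + 2 = 8 states


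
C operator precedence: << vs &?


'<<' is shift (level 8); '&' is bitwise AND (level 5)
Higher level binds tighter
'<<' has higher precedence than '&'


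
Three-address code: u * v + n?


Break into single-operator statements:
t1 = u * v
t2 = t1 + n


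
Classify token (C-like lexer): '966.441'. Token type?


Pattern: digits with a decimal point
Type: FLOAT_LITERAL


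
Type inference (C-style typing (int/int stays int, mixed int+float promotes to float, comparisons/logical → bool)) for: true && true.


Operand types: bool && bool
Rule: logical operators take bool operands and yield bool
Result type: bool


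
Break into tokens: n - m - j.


Scan left to right, longest-match per lexeme
Tokens: ID(n), OP(-), ID(m), OP(-), ID(j)


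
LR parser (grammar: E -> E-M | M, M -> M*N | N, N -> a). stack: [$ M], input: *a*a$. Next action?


shift '*' to continue M -> M*N
Action: shift


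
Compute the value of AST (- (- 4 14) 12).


Evaluate inner: (- 4 14) = -10
Evaluate root: (- -10 12) = -22
Result: -22


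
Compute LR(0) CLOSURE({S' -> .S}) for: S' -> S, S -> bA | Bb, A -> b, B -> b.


Start: S' -> .S
For each item with dot before a nonterminal B, add B -> .γ for every B-production
Closure: [S' -> .S, S -> .bA, S -> .Bb, B -> .b]


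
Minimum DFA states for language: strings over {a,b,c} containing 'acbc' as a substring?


KMP-style automaton: 4 progress states + 1 absorbing accept = 5
Minimal DFA: 5 states


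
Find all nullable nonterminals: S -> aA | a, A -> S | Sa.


A nonterminal is nullable iff some alternative derives ε (directly, or every symbol in it is nullable)
Nullable: {}


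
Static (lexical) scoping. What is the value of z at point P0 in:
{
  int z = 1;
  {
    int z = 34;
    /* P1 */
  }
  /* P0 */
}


z declared in the same block as P0
z = 1


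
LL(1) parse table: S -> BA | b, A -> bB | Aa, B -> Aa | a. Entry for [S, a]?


For [S, a]: 'a' ∈ FIRST(BA)
Entry: S -> BA


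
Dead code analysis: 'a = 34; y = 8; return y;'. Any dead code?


a is assigned but never read
Dead: 'a = 34'


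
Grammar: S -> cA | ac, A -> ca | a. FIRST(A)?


Per alternative of A: FIRST(ca) = {c}; FIRST(a) = {a}
FIRST(A) = {a, c}


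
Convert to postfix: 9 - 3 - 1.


Left to right (same or higher precedence on left)
Postfix: 9 3 - 1 -


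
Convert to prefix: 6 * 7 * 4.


left-to-right (same/higher precedence on left): tree is (* (* 6 7) 4)
Prefix: * * 6 7 4


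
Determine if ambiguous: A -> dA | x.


right-linear, alternatives start with distinct terminals 'd' vs 'x': unique leftmost derivation
Unambiguous


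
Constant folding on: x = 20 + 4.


20 + 4 = 24 at compile time
Optimized: x = 24


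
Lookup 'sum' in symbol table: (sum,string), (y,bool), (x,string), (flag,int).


Lookup 'sum' → type string


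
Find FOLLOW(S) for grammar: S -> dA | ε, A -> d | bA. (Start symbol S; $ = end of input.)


$ ∈ FOLLOW(S). For each A -> αBβ: add FIRST(β)\{ε} to FOLLOW(B); if β nullable, add FOLLOW(A).
FOLLOW(S) = {$}


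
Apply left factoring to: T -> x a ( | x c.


Common prefix: 'x'
Factored: T -> x T', T' -> a ( | c


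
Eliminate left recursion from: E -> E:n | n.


Left-recursive alternatives: E:n; non-recursive: n
Introduce E': E -> nE', E' -> :nE' | ε


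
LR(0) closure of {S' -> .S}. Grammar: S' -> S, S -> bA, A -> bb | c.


Start: S' -> .S
For each item with dot before a nonterminal B, add B -> .γ for every B-production
Closure: [S' -> .S, S -> .bA]


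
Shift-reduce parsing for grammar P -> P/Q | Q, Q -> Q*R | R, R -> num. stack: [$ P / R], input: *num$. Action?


'R' (not preceded by Q*) is the handle for Q -> R
Action: reduce (Q -> R)


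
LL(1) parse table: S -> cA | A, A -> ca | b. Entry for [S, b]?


For [S, b]: 'b' ∈ FIRST(A)
Entry: S -> A


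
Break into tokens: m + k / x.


Scan left to right, longest-match per lexeme
Tokens: ID(m), OP(+), ID(k), OP(/), ID(x)


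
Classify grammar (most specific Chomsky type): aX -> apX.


LHS has context (more than one symbol) and |LHS| ≤ |RHS|
Classification: Type 1 (Context-Sensitive)


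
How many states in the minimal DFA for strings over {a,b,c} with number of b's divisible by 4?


Track (count of b) mod 4: states 0..3, accept at 0
Minimal DFA: 4 states


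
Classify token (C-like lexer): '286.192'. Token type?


Pattern: digits with a decimal point
Type: FLOAT_LITERAL


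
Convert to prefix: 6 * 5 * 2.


left-to-right (same/higher precedence on left): tree is (* (* 6 5) 2)
Prefix: * * 6 5 2


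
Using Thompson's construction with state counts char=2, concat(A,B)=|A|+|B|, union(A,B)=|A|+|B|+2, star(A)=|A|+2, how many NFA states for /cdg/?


Syntax tree has 3 char leaf(s), 0 union(s), 0 star(s)
chars contribute 3×2 = 6; each union adds +2; each star adds +2
Total: 6 + 0 + 0 = 6 states


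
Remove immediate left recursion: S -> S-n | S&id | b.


Left-recursive alternatives: S-n, S&id; non-recursive: b
Introduce S': S -> bS', S' -> -nS' | &idS' | ε


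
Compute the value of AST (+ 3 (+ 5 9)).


Evaluate inner: (+ 5 9) = 14
Evaluate root: (+ 3 14) = 17
Result: 17


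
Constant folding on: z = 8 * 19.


8 * 19 = 152 at compile time
Optimized: z = 152


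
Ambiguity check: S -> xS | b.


right-linear, alternatives start with distinct terminals 'x' vs 'b': unique leftmost derivation
Unambiguous


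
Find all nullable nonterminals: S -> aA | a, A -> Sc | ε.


A nonterminal is nullable iff some alternative derives ε (directly, or every symbol in it is nullable)
Nullable: {A}


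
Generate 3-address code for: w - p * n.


Break into single-operator statements:
t1 = p * n
t2 = w - t1


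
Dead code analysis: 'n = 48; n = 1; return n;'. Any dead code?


first assignment to n is overwritten before any read
Dead: 'n = 48'


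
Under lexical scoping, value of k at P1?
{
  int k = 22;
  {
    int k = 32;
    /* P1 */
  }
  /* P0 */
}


k declared in the same block as P1
k = 32


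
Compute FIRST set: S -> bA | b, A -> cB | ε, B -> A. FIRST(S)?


Per alternative of S: FIRST(bA) = {b}; FIRST(b) = {b}
FIRST(S) = {b}


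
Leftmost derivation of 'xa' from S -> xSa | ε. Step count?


Derivation: S => xSa => xa
Steps: 2


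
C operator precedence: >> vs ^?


'>>' is shift (level 8); '^' is bitwise XOR (level 4)
Higher level binds tighter
'>>' has higher precedence than '^'


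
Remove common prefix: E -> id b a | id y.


Common prefix: 'id'
Factored: E -> id E', E' -> b a | y


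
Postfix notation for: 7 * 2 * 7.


Left to right (same or higher precedence on left)
Postfix: 7 2 * 7 *


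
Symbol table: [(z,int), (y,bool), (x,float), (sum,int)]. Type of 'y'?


Lookup 'y' → type bool


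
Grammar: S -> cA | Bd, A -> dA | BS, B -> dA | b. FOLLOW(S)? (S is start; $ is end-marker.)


$ ∈ FOLLOW(S). For each A -> αBβ: add FIRST(β)\{ε} to FOLLOW(B); if β nullable, add FOLLOW(A).
FOLLOW(S) = {$, b, c, d}


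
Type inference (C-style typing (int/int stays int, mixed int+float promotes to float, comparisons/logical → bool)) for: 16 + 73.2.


Operand types: int + float
Rule: mixed int/float promotes to float; int/int stays int
Result type: float


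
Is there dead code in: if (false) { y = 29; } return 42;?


condition is constant false, so the whole block is unreachable
Dead: 'if (false) { y = 29; }'


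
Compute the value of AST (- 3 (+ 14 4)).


Evaluate inner: (+ 14 4) = 18
Evaluate root: (- 3 18) = -15
Result: -15


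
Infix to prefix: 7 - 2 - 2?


left-to-right (same/higher precedence on left): tree is (- (- 7 2) 2)
Prefix: - - 7 2 2


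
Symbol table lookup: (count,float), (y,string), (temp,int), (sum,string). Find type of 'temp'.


Lookup 'temp' → type int


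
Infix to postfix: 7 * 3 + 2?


Left to right (same or higher precedence on left)
Postfix: 7 3 * 2 +


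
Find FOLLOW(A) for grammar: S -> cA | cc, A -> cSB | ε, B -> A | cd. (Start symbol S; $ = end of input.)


$ ∈ FOLLOW(S). For each A -> αBβ: add FIRST(β)\{ε} to FOLLOW(B); if β nullable, add FOLLOW(A).
FOLLOW(A) = {$, c}


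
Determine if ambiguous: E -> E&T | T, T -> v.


precedence layered via separate nonterminal T: deterministic
Unambiguous


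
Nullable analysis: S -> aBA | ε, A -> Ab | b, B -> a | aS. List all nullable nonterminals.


A nonterminal is nullable iff some alternative derives ε (directly, or every symbol in it is nullable)
Nullable: {S}


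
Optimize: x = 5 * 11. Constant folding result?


5 * 11 = 55 at compile time
Optimized: x = 55


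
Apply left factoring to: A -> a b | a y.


Common prefix: 'a'
Factored: A -> a A', A' -> b | y


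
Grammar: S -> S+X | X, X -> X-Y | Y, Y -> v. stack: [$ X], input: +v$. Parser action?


lookahead ∉ {-} so X won't extend; reduce S -> X
Action: reduce (S -> X)


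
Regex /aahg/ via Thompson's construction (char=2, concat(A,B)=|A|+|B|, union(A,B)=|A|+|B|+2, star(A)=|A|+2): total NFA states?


Syntax tree has 4 char leaf(s), 0 union(s), 0 star(s)
chars contribute 4×2 = 8; each union adds +2; each star adds +2
Total: 8 + 0 + 0 = 8 states


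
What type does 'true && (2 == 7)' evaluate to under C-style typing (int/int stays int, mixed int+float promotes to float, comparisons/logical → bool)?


Operand types: bool && bool
Rule: logical operators take bool operands and yield bool
Result type: bool


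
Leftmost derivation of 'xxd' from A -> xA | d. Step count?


Derivation: A => xA => xxA => xxd
Steps: 3


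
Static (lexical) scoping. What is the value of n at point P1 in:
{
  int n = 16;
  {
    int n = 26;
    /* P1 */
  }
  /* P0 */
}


n declared in the same block as P1
n = 26


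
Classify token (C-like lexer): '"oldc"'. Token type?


Pattern: double-quoted sequence
Type: STRING_LITERAL


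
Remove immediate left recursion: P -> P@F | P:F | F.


Left-recursive alternatives: P@F, P:F; non-recursive: F
Introduce P': P -> FP', P' -> @FP' | :FP' | ε


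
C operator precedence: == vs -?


'-' is additive (level 9); '==' is equality (level 6)
Higher level binds tighter
'-' has higher precedence than '=='


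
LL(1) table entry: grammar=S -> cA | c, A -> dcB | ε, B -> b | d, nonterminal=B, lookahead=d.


For [B, d]: 'd' ∈ FIRST(d)
Entry: B -> d


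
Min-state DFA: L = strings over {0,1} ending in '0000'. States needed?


Track the longest suffix of input matching a prefix of '0000': 5 classes (prefixes of length 0..4)
Minimal DFA: 5 states


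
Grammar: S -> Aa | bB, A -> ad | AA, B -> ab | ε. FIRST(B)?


Per alternative of B: FIRST(ab) = {a}; FIRST(ε) = {ε}
FIRST(B) = {a, ε}


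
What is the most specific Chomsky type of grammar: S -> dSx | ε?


Single nonterminal LHS, but d^n x^n is not regular
Classification: Type 2 (Context-Free)


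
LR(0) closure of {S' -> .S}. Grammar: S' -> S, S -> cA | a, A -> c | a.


Start: S' -> .S
For each item with dot before a nonterminal B, add B -> .γ for every B-production
Closure: [S' -> .S, S -> .cA, S -> .a]


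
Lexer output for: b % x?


Scan left to right, longest-match per lexeme
Tokens: ID(b), OP(%), ID(x)


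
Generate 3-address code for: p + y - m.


Break into single-operator statements:
t1 = p + y
t2 = t1 - m


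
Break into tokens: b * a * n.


Scan left to right, longest-match per lexeme
Tokens: ID(b), OP(*), ID(a), OP(*), ID(n)


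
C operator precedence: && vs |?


'|' is bitwise OR (level 3); '&&' is logical AND (level 2)
Higher level binds tighter
'|' has higher precedence than '&&'


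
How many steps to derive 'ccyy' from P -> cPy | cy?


Derivation: P => cPy => ccyy
Steps: 2


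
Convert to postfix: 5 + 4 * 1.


* has higher precedence, evaluate 4*1 first
Postfix: 5 4 1 * +


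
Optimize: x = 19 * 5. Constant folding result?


19 * 5 = 95 at compile time
Optimized: x = 95


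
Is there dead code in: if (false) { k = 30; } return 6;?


condition is constant false, so the whole block is unreachable
Dead: 'if (false) { k = 30; }'


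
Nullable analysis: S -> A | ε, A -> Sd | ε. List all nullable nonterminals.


A nonterminal is nullable iff some alternative derives ε (directly, or every symbol in it is nullable)
Nullable: {A, S}


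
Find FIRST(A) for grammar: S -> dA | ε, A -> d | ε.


Per alternative of A: FIRST(d) = {d}; FIRST(ε) = {ε}
FIRST(A) = {d, ε}


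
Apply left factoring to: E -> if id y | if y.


Common prefix: 'if'
Factored: E -> if E', E' -> id y | y


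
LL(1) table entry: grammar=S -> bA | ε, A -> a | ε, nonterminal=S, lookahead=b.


For [S, b]: 'b' ∈ FIRST(bA)
Entry: S -> bA


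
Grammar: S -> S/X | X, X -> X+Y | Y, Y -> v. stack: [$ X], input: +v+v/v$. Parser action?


shift '+' to continue X -> X+Y
Action: shift


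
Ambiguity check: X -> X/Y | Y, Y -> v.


precedence layered via separate nonterminal Y: deterministic
Unambiguous


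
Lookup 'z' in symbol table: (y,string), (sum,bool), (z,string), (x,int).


Lookup 'z' → type string


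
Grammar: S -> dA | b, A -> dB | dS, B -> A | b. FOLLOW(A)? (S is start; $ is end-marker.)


$ ∈ FOLLOW(S). For each A -> αBβ: add FIRST(β)\{ε} to FOLLOW(B); if β nullable, add FOLLOW(A).
FOLLOW(A) = {$}


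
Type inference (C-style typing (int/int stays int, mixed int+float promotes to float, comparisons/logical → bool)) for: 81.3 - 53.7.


Operand types: float - float
Rule: mixed int/float promotes to float; int/int stays int
Result type: float


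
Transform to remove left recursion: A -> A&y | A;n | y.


Left-recursive alternatives: A&y, A;n; non-recursive: y
Introduce A': A -> yA', A' -> &yA' | ;nA' | ε


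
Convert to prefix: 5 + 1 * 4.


'*' binds tighter: tree is (+ 5 (* 1 4))
Prefix: + 5 * 1 4


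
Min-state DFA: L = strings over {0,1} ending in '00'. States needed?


Track the longest suffix of input matching a prefix of '00': 3 classes (prefixes of length 0..2)
Minimal DFA: 3 states


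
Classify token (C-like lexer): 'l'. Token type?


Pattern: letter/underscore followed by alphanumerics, not a keyword
Type: IDENTIFIER


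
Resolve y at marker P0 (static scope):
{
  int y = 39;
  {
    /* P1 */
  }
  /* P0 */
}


y declared in the same block as P0
y = 39


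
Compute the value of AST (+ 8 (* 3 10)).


Evaluate inner: (* 3 10) = 30
Evaluate root: (+ 8 30) = 38
Result: 38


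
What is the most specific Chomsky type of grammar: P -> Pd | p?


Left-linear: every RHS is a terminal or one nonterminal followed by a terminal
Classification: Type 3 (Regular)


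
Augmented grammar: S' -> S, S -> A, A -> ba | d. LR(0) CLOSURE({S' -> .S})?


Start: S' -> .S
For each item with dot before a nonterminal B, add B -> .γ for every B-production
Closure: [S' -> .S, S -> .A, A -> .ba, A -> .d]


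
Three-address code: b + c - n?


Break into single-operator statements:
t1 = b + c
t2 = t1 - n


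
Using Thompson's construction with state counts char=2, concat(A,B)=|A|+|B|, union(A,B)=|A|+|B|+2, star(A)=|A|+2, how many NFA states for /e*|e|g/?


Syntax tree has 3 char leaf(s), 2 union(s), 1 star(s)
chars contribute 3×2 = 6; each union adds +2; each star adds +2
Total: 6 + 4 + 2 = 12 states


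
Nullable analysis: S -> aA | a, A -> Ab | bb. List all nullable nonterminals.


A nonterminal is nullable iff some alternative derives ε (directly, or every symbol in it is nullable)
Nullable: {}


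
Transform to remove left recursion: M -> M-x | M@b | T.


Left-recursive alternatives: M-x, M@b; non-recursive: T
Introduce M': M -> TM', M' -> -xM' | @bM' | ε


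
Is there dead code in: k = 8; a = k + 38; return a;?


k is read by a's definition; a is returned
No dead code


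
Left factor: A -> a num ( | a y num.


Common prefix: 'a'
Factored: A -> a A', A' -> num ( | y num


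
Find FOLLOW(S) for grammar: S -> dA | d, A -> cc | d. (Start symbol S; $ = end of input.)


$ ∈ FOLLOW(S). For each A -> αBβ: add FIRST(β)\{ε} to FOLLOW(B); if β nullable, add FOLLOW(A).
FOLLOW(S) = {$}


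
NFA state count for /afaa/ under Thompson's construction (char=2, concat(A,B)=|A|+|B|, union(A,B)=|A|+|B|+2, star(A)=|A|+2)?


Syntax tree has 4 char leaf(s), 0 union(s), 0 star(s)
chars contribute 4×2 = 8; each union adds +2; each star adds +2
Total: 8 + 0 + 0 = 8 states
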